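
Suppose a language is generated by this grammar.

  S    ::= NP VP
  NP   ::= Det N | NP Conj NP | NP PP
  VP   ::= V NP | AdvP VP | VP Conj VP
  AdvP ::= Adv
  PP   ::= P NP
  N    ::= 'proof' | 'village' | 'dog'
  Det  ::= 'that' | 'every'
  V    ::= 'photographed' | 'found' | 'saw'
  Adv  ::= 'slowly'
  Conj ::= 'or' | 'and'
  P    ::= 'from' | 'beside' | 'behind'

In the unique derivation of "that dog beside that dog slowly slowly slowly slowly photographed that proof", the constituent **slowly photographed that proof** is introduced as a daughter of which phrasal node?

VP

S
  NP
    NP
      Det: that
      N: dog
    PP
      P: beside
      NP
        Det: that
        N: dog
  VP
    AdvP
      Adv: slowly
    VP
      AdvP
        Adv: slowly
      VP
        AdvP
          Adv: slowly
        VP
          AdvP
            Adv: slowly
          VP
            V: photographed
            NP
              Det: that
              N: proof
The span 'slowly photographed that proof' is the VP node built by VP → AdvP VP.
Its mother is the VP built by VP → AdvP VP.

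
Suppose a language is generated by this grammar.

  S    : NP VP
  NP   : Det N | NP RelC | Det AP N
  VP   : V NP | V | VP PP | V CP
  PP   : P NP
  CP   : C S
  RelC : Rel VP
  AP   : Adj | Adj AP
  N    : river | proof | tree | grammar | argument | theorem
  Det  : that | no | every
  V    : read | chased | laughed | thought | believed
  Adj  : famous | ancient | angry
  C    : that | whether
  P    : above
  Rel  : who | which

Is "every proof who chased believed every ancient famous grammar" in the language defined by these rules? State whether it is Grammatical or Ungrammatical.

S
  NP
    NP
      Det: every
      N: proof
    RelC
      Rel: who
      VP
        V: chased
  VP
    V: believed
    NP
      Det: every
      AP
        Adj: ancient
        AP
          Adj: famous
      N: grammar
The bracketing above is licensed at every node by one of the given productions, with S at the root.

Grammatical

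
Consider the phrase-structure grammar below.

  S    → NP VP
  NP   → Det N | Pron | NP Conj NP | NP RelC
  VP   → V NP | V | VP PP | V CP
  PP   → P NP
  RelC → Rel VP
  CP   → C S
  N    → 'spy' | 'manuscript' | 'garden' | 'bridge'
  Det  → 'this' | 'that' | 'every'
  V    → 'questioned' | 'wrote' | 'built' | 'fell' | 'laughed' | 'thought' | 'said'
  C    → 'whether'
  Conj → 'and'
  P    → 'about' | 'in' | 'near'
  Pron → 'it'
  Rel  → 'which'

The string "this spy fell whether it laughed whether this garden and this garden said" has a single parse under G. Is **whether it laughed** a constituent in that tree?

[S [NP [Det this] [N spy]] [VP [V fell] [CP [C whether] [S [NP [Pron it]] [VP [V laughed] [CP [C whether] [S [NP [NP [Det this] [N garden]] [Conj and] [NP [Det this] [N garden]]] [VP [V said]]]]]]]]]
The smallest constituent containing 'whether it laughed' is the CP spanning 'whether it laughed whether this garden and this garden said'; no single node in the tree dominates exactly the given words.

No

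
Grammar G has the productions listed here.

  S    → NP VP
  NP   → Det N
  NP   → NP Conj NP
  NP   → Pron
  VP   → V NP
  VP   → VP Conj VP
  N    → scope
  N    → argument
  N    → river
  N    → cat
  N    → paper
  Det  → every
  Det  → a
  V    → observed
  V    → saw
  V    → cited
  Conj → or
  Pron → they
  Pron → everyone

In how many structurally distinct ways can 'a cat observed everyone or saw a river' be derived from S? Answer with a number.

1

[S [NP [Det a] [N cat]] [VP [VP [V observed] [NP [Pron everyone]]] [Conj or] [VP [V saw] [NP [Det a] [N river]]]]]
No rule offers an alternative attachment or grouping for any span, so this is the only derivation.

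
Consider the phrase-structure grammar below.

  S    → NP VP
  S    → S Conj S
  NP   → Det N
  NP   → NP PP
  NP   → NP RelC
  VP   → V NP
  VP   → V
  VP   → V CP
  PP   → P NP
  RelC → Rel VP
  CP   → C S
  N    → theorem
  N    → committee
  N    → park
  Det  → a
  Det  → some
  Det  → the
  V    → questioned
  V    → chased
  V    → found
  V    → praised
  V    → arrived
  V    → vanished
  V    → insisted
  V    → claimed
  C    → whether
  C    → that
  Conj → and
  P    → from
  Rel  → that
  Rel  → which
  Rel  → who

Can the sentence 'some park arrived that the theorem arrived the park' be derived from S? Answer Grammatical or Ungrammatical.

Grammatical

[S [NP [Det some] [N park]] [VP [V arrived] [CP [C that] [S [NP [Det the] [N theorem]] [VP [V arrived] [NP [Det the] [N park]]]]]]]
Each bracket corresponds to one application of a listed rule, so the string is derivable from S.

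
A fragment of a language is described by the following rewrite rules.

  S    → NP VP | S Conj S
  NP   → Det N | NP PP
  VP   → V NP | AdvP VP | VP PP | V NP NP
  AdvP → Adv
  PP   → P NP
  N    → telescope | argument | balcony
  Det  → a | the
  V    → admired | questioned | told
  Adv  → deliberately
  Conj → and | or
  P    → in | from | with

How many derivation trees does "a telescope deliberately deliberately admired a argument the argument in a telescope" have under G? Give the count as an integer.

4

Two of the 4 distinct bracketings:
[S [NP [Det a] [N telescope]] [VP [AdvP [Adv deliberately]] [VP [AdvP [Adv deliberately]] [VP [VP [V admired] [NP [Det a] [N argument]] [NP [Det the] [N argument]]] [PP [P in] [NP [Det a] [N telescope]]]]]]]
[S [NP [Det a] [N telescope]] [VP [AdvP [Adv deliberately]] [VP [AdvP [Adv deliberately]] [VP [V admired] [NP [Det a] [N argument]] [NP [NP [Det the] [N argument]] [PP [P in] [NP [Det a] [N telescope]]]]]]]]
The difference turns on whether NP → NP PP is used at the relevant span, versus an alternative expansion of NP.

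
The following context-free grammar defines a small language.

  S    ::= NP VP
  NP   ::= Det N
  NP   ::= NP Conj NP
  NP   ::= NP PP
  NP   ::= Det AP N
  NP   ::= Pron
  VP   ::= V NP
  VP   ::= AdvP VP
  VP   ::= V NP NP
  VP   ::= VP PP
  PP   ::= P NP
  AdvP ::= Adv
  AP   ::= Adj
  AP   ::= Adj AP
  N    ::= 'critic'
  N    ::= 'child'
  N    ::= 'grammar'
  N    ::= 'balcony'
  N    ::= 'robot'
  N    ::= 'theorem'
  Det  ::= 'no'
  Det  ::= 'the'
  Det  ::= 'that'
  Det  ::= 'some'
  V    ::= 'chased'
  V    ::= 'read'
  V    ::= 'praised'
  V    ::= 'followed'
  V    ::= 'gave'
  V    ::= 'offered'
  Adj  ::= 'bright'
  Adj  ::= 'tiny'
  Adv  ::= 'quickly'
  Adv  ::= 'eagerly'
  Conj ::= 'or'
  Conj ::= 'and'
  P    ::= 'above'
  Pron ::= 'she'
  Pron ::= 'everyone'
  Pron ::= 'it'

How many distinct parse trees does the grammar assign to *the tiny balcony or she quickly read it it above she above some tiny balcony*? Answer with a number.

9

Two of the 9 distinct bracketings:
[S [NP [NP [Det the] [AP [Adj tiny]] [N balcony]] [Conj or] [NP [Pron she]]] [VP [AdvP [Adv quickly]] [VP [V read] [NP [Pron it]] [NP [NP [Pron it]] [PP [P above] [NP [NP [Pron she]] [PP [P above] [NP [Det some] [AP [Adj tiny]] [N balcony]]]]]]]]]
[S [NP [NP [Det the] [AP [Adj tiny]] [N balcony]] [Conj or] [NP [Pron she]]] [VP [AdvP [Adv quickly]] [VP [V read] [NP [Pron it]] [NP [NP [NP [Pron it]] [PP [P above] [NP [Pron she]]]] [PP [P above] [NP [Det some] [AP [Adj tiny]] [N balcony]]]]]]]
The trees differ in how a recursive rule is bracketed over the same span.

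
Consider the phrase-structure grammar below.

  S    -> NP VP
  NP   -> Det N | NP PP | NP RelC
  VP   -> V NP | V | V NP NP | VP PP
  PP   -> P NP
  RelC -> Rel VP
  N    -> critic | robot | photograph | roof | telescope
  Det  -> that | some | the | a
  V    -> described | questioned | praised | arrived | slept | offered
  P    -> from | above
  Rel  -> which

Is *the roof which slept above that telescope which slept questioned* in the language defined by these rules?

S
  NP
    NP
      NP
        Det: the
        N: roof
      RelC
        Rel: which
        VP
          V: slept
    PP
      P: above
      NP
        NP
          Det: that
          N: telescope
        RelC
          Rel: which
          VP
            V: slept
  VP
    V: questioned
The bracketing above is licensed at every node by one of the given productions, with S at the root.

Grammatical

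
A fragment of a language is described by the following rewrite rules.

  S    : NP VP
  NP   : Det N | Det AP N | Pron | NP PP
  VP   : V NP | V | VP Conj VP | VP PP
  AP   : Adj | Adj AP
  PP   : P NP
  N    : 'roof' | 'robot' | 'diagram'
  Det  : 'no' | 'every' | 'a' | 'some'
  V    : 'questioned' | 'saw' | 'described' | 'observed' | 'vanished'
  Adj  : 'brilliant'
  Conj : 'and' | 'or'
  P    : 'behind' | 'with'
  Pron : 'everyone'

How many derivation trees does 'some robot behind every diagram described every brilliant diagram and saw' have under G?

[S [NP [NP [Det some] [N robot]] [PP [P behind] [NP [Det every] [N diagram]]]] [VP [VP [V described] [NP [Det every] [AP [Adj brilliant]] [N diagram]]] [Conj and] [VP [V saw]]]]
No rule offers an alternative attachment or grouping for any span, so this is the only derivation.

1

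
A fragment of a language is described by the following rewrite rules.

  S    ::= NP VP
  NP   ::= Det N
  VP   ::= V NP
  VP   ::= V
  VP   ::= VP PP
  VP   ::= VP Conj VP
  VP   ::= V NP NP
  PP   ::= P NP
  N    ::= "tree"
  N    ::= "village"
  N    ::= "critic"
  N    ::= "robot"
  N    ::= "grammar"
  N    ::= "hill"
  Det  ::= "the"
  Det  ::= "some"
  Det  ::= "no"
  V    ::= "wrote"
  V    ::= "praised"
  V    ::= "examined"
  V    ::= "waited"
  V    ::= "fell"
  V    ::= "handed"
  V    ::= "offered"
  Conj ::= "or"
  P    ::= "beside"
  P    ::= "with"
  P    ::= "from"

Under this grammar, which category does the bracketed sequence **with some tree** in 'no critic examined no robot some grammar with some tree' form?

PP

[S [NP [Det no] [N critic]] [VP [VP [V examined] [NP [Det no] [N robot]] [NP [Det some] [N grammar]]] [PP [P with] [NP [Det some] [N tree]]]]]
The span 'with some tree' is the PP node built by PP → P NP.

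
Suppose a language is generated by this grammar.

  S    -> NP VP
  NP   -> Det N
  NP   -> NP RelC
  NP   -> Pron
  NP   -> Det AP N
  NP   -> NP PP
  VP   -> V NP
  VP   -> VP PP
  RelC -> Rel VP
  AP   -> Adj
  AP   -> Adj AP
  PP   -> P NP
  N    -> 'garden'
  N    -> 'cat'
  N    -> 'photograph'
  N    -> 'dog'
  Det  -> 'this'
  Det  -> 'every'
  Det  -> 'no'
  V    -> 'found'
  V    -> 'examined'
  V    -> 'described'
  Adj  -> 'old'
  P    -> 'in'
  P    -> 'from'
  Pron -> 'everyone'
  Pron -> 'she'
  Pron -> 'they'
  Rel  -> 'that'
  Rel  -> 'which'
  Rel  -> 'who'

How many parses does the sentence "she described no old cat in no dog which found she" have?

Two of the 3 distinct bracketings:
[S [NP [Pron she]] [VP [V described] [NP [NP [NP [Det no] [AP [Adj old]] [N cat]] [PP [P in] [NP [Det no] [N dog]]]] [RelC [Rel which] [VP [V found] [NP [Pron she]]]]]]]
[S [NP [Pron she]] [VP [V described] [NP [NP [Det no] [AP [Adj old]] [N cat]] [PP [P in] [NP [NP [Det no] [N dog]] [RelC [Rel which] [VP [V found] [NP [Pron she]]]]]]]]]
The trees differ in how a recursive rule is bracketed over the same span.

3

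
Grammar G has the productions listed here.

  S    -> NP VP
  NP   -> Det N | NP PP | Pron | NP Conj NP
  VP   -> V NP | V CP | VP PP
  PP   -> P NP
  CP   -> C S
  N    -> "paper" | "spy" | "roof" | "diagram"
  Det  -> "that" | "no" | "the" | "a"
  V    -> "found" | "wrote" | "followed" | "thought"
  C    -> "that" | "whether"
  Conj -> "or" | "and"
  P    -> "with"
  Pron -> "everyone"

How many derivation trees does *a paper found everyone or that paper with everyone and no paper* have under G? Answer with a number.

6

Two of the 6 distinct bracketings:
[S [NP [Det a] [N paper]] [VP [V found] [NP [NP [NP [Pron everyone]] [Conj or] [NP [Det that] [N paper]]] [PP [P with] [NP [NP [Pron everyone]] [Conj and] [NP [Det no] [N paper]]]]]]]
[S [NP [Det a] [N paper]] [VP [V found] [NP [NP [Pron everyone]] [Conj or] [NP [NP [Det that] [N paper]] [PP [P with] [NP [NP [Pron everyone]] [Conj and] [NP [Det no] [N paper]]]]]]]]
The trees differ in how a recursive rule is bracketed over the same span.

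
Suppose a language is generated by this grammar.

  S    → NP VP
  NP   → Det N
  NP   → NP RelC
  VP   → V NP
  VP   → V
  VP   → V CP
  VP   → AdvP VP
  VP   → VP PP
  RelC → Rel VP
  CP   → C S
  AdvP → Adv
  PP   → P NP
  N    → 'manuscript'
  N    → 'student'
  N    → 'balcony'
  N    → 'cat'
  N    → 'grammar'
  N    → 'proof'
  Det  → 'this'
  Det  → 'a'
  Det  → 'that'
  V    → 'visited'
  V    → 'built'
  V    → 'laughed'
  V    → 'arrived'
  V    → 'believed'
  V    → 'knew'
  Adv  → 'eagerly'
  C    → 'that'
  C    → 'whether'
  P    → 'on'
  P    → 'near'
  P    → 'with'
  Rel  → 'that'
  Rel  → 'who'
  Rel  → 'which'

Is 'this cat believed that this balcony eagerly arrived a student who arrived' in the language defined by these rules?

Grammatical

S
  NP
    Det: this
    N: cat
  VP
    V: believed
    CP
      C: that
      S
        NP
          Det: this
          N: balcony
        VP
          AdvP
            Adv: eagerly
          VP
            V: arrived
            NP
              NP
                Det: a
                N: student
              RelC
                Rel: who
                VP
                  V: arrived
Every word is introduced by a lexical rule and the phrasal rules combine the resulting categories into a single S.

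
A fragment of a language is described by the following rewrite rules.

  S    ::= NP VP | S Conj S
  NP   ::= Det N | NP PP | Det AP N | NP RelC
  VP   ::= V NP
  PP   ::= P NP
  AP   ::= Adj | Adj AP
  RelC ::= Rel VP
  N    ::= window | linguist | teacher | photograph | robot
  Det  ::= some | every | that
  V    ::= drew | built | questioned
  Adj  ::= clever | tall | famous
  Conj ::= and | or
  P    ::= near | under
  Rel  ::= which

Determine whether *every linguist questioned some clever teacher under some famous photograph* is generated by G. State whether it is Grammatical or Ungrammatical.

Grammatical

S
  NP
    Det: every
    N: linguist
  VP
    V: questioned
    NP
      NP
        Det: some
        AP
          Adj: clever
        N: teacher
      PP
        P: under
        NP
          Det: some
          AP
            Adj: famous
          N: photograph
The bracketing above is licensed at every node by one of the given productions, with S at the root.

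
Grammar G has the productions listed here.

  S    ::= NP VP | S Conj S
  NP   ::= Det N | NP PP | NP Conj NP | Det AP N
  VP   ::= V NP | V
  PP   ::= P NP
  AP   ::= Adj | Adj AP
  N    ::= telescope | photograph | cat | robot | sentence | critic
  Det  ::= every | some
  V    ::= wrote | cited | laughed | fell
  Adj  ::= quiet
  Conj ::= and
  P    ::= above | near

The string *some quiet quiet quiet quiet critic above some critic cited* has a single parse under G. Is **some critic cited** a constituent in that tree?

No

[S [NP [NP [Det some] [AP [Adj quiet] [AP [Adj quiet] [AP [Adj quiet] [AP [Adj quiet]]]]] [N critic]] [PP [P above] [NP [Det some] [N critic]]]] [VP [V cited]]]
The smallest constituent containing 'some critic cited' is the S spanning 'some quiet quiet quiet quiet critic above some critic cited'; no single node in the tree dominates exactly the given words.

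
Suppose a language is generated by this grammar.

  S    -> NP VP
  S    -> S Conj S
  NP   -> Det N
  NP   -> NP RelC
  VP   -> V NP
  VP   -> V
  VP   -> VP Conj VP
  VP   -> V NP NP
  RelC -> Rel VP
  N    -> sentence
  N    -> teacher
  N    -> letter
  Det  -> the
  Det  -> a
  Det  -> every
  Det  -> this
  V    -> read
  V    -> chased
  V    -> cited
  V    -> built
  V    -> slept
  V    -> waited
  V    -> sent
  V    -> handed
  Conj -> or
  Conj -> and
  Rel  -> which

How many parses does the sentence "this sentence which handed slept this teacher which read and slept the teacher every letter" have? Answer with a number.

3

Two of the 3 distinct bracketings:
[S [NP [NP [Det this] [N sentence]] [RelC [Rel which] [VP [V handed]]]] [VP [V slept] [NP [NP [Det this] [N teacher]] [RelC [Rel which] [VP [VP [V read]] [Conj and] [VP [V slept] [NP [Det the] [N teacher]] [NP [Det every] [N letter]]]]]]]]
[S [NP [NP [Det this] [N sentence]] [RelC [Rel which] [VP [V handed]]]] [VP [VP [V slept] [NP [NP [Det this] [N teacher]] [RelC [Rel which] [VP [V read]]]]] [Conj and] [VP [V slept] [NP [Det the] [N teacher]] [NP [Det every] [N letter]]]]]
The trees differ in how a recursive rule is bracketed over the same span.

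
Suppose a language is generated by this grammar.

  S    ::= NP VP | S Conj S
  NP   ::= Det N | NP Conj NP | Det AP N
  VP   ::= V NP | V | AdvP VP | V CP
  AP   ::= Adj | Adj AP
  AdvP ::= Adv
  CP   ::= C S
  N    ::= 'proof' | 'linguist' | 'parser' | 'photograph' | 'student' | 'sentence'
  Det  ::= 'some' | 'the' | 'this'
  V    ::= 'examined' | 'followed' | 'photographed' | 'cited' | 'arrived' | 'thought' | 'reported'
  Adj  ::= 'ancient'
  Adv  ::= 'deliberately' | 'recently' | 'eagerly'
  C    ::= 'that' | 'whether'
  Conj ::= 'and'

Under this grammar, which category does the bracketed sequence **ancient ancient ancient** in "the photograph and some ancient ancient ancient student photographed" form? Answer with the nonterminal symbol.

AP

S
  NP
    NP
      Det: the
      N: photograph
    Conj: and
    NP
      Det: some
      AP
        Adj: ancient
        AP
          Adj: ancient
          AP
            Adj: ancient
      N: student
  VP
    V: photographed
The span 'ancient ancient ancient' is the AP node built by AP → Adj AP.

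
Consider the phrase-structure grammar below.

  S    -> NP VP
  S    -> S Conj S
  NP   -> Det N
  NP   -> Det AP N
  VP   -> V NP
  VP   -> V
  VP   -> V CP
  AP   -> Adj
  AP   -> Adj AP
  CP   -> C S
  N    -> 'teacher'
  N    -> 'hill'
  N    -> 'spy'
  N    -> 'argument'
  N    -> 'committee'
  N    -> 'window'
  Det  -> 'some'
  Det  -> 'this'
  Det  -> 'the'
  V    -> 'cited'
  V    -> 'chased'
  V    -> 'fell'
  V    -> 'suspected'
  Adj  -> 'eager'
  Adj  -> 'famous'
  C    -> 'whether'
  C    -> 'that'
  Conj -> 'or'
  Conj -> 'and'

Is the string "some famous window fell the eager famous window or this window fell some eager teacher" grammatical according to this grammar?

S
  S
    NP
      Det: some
      AP
        Adj: famous
      N: window
    VP
      V: fell
      NP
        Det: the
        AP
          Adj: eager
          AP
            Adj: famous
        N: window
  Conj: or
  S
    NP
      Det: this
      N: window
    VP
      V: fell
      NP
        Det: some
        AP
          Adj: eager
        N: teacher
Each bracket corresponds to one application of a listed rule, so the string is derivable from S.

Grammatical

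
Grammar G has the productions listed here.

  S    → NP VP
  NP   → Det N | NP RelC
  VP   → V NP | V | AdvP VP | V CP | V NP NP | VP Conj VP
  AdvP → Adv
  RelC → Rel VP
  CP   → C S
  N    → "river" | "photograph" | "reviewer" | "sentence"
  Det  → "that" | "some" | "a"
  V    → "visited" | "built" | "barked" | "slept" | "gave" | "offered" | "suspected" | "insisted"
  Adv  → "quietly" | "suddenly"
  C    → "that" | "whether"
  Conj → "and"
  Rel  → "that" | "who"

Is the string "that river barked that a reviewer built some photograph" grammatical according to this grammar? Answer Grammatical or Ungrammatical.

S
  NP
    Det: that
    N: river
  VP
    V: barked
    CP
      C: that
      S
        NP
          Det: a
          N: reviewer
        VP
          V: built
          NP
            Det: some
            N: photograph
Each bracket corresponds to one application of a listed rule, so the string is derivable from S.

Grammatical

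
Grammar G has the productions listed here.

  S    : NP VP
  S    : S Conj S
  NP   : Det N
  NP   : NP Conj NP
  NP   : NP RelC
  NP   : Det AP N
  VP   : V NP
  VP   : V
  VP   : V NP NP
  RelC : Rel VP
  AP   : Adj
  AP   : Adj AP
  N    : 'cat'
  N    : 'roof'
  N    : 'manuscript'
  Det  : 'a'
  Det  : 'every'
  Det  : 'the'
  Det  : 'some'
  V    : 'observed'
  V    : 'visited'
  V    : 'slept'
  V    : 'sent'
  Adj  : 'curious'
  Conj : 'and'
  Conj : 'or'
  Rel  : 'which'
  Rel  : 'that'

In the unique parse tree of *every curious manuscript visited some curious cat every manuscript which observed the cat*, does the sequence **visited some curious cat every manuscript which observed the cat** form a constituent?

[S [NP [Det every] [AP [Adj curious]] [N manuscript]] [VP [V visited] [NP [Det some] [AP [Adj curious]] [N cat]] [NP [NP [Det every] [N manuscript]] [RelC [Rel which] [VP [V observed] [NP [Det the] [N cat]]]]]]]
The words 'visited some curious cat every manuscript which observed the cat' are exhaustively dominated by a single VP node (built by VP → V NP NP), so they form a constituent.

Yes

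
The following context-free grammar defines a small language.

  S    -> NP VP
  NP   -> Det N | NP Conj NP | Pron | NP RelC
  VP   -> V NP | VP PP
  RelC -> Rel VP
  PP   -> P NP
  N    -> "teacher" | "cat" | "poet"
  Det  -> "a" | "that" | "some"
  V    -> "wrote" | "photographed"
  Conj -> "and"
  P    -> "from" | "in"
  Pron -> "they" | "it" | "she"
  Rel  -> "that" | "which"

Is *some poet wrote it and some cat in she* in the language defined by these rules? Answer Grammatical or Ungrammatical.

Grammatical

[S [NP [Det some] [N poet]] [VP [VP [V wrote] [NP [NP [Pron it]] [Conj and] [NP [Det some] [N cat]]]] [PP [P in] [NP [Pron she]]]]]
Each bracket corresponds to one application of a listed rule, so the string is derivable from S.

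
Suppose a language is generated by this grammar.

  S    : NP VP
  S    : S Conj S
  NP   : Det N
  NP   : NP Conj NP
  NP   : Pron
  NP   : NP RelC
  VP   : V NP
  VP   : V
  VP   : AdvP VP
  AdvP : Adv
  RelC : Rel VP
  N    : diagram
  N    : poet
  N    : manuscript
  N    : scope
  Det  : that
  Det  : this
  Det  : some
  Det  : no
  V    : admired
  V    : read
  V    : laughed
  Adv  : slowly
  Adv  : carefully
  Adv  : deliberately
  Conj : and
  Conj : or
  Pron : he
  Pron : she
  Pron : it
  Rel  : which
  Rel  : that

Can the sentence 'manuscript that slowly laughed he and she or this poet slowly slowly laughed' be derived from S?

Ungrammatical

For S → NP VP, no prefix of the string parses as an NP. The alternative S rule S → S Conj S likewise has no satisfying split.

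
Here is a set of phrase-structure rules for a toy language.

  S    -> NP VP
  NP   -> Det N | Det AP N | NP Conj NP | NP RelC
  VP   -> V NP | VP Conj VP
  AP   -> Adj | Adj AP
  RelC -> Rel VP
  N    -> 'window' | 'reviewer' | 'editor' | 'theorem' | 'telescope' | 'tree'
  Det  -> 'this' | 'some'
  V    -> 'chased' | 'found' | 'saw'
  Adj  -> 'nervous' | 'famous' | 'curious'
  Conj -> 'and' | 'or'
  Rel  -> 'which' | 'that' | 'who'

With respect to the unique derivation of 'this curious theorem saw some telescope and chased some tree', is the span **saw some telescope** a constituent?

[S [NP [Det this] [AP [Adj curious]] [N theorem]] [VP [VP [V saw] [NP [Det some] [N telescope]]] [Conj and] [VP [V chased] [NP [Det some] [N tree]]]]]
The words 'saw some telescope' are exhaustively dominated by a single VP node (built by VP → V NP), so they form a constituent.

Yes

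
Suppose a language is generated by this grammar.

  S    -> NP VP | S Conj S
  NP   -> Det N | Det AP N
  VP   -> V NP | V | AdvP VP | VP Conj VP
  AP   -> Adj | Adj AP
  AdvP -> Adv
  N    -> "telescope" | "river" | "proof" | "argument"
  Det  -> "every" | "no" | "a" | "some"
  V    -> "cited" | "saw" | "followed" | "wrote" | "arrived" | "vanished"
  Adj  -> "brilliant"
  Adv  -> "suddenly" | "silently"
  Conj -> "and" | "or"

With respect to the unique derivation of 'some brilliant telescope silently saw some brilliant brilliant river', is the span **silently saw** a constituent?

[S [NP [Det some] [AP [Adj brilliant]] [N telescope]] [VP [AdvP [Adv silently]] [VP [V saw] [NP [Det some] [AP [Adj brilliant] [AP [Adj brilliant]]] [N river]]]]]
The smallest constituent containing 'silently saw' is the VP spanning 'silently saw some brilliant brilliant river'; no single node in the tree dominates exactly the given words.

No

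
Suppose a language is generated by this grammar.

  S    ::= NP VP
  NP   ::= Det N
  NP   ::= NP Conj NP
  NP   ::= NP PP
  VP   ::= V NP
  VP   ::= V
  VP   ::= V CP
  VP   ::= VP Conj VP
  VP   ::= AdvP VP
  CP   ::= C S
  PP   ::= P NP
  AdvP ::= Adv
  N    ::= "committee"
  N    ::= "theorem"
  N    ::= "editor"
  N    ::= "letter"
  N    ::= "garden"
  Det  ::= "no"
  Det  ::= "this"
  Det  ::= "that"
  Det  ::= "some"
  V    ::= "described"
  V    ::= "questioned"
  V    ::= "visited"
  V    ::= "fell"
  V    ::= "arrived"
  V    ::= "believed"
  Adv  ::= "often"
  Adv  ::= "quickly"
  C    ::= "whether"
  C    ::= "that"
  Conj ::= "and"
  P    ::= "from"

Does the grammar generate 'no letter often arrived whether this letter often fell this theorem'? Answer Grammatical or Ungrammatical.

S
  NP
    Det: no
    N: letter
  VP
    AdvP
      Adv: often
    VP
      V: arrived
      CP
        C: whether
        S
          NP
            Det: this
            N: letter
          VP
            AdvP
              Adv: often
            VP
              V: fell
              NP
                Det: this
                N: theorem
Every word is introduced by a lexical rule and the phrasal rules combine the resulting categories into a single S.

Grammatical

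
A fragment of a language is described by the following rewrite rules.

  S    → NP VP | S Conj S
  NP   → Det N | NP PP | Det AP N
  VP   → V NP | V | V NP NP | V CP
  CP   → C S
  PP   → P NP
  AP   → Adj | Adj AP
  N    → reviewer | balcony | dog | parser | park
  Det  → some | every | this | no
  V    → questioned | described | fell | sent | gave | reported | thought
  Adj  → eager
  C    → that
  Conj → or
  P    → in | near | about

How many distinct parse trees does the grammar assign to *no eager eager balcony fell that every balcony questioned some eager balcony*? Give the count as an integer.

[S [NP [Det no] [AP [Adj eager] [AP [Adj eager]]] [N balcony]] [VP [V fell] [CP [C that] [S [NP [Det every] [N balcony]] [VP [V questioned] [NP [Det some] [AP [Adj eager]] [N balcony]]]]]]]
No rule offers an alternative attachment or grouping for any span, so this is the only derivation.

1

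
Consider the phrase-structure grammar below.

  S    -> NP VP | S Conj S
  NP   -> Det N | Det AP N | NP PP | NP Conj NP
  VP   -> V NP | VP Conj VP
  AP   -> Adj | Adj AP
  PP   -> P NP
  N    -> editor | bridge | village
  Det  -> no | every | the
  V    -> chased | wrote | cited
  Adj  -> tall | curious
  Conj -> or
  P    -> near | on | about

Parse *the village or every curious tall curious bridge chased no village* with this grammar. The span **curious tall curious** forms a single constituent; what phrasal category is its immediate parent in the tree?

NP

[S [NP [NP [Det the] [N village]] [Conj or] [NP [Det every] [AP [Adj curious] [AP [Adj tall] [AP [Adj curious]]]] [N bridge]]] [VP [V chased] [NP [Det no] [N village]]]]
The span 'curious tall curious' is the AP node built by AP → Adj AP.
Its mother is the NP built by NP → Det AP N.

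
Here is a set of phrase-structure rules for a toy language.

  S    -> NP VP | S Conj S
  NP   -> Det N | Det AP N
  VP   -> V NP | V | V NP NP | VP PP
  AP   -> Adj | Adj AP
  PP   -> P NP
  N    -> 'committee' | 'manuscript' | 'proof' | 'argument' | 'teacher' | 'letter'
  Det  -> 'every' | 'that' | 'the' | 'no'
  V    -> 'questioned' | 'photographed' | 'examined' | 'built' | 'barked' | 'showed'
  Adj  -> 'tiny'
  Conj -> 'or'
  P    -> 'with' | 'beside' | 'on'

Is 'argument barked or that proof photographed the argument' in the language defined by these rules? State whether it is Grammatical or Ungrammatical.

Ungrammatical

For S → NP VP, no prefix of the string parses as an NP. The alternative S rule S → S Conj S likewise has no satisfying split.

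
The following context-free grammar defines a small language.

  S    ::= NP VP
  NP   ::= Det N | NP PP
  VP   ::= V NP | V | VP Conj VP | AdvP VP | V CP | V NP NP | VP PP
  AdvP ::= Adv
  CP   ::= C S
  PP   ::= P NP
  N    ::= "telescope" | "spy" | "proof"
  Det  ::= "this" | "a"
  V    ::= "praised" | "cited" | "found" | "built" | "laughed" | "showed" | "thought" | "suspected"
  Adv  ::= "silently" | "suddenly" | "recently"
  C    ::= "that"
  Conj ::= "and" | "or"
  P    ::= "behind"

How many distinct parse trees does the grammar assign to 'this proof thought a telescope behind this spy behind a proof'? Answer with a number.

Two of the 5 distinct bracketings:
[S [NP [Det this] [N proof]] [VP [V thought] [NP [NP [Det a] [N telescope]] [PP [P behind] [NP [NP [Det this] [N spy]] [PP [P behind] [NP [Det a] [N proof]]]]]]]]
[S [NP [Det this] [N proof]] [VP [V thought] [NP [NP [NP [Det a] [N telescope]] [PP [P behind] [NP [Det this] [N spy]]]] [PP [P behind] [NP [Det a] [N proof]]]]]]
The trees differ in how a recursive rule is bracketed over the same span.

5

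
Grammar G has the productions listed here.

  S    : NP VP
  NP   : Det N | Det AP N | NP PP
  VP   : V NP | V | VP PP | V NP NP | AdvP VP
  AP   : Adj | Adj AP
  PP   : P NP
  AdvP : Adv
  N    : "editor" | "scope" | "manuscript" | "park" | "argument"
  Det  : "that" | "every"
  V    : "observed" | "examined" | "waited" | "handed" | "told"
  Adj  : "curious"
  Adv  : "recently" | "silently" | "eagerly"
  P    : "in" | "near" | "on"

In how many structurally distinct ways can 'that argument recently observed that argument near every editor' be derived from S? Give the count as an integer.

Two of the 3 distinct bracketings:
[S [NP [Det that] [N argument]] [VP [VP [AdvP [Adv recently]] [VP [V observed] [NP [Det that] [N argument]]]] [PP [P near] [NP [Det every] [N editor]]]]]
[S [NP [Det that] [N argument]] [VP [AdvP [Adv recently]] [VP [V observed] [NP [NP [Det that] [N argument]] [PP [P near] [NP [Det every] [N editor]]]]]]]
The difference turns on whether NP → NP PP is used at the relevant span, versus an alternative expansion of NP.

3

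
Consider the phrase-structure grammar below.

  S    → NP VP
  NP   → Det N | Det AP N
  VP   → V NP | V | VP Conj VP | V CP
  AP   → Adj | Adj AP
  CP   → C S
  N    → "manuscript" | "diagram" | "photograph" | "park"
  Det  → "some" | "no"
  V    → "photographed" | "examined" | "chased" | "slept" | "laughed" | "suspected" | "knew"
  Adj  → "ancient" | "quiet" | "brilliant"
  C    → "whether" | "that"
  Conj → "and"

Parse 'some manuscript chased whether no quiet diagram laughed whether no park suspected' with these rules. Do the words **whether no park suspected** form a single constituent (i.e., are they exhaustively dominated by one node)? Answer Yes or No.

[S [NP [Det some] [N manuscript]] [VP [V chased] [CP [C whether] [S [NP [Det no] [AP [Adj quiet]] [N diagram]] [VP [V laughed] [CP [C whether] [S [NP [Det no] [N park]] [VP [V suspected]]]]]]]]]
The words 'whether no park suspected' are exhaustively dominated by a single CP node (built by CP → C S), so they form a constituent.

Yes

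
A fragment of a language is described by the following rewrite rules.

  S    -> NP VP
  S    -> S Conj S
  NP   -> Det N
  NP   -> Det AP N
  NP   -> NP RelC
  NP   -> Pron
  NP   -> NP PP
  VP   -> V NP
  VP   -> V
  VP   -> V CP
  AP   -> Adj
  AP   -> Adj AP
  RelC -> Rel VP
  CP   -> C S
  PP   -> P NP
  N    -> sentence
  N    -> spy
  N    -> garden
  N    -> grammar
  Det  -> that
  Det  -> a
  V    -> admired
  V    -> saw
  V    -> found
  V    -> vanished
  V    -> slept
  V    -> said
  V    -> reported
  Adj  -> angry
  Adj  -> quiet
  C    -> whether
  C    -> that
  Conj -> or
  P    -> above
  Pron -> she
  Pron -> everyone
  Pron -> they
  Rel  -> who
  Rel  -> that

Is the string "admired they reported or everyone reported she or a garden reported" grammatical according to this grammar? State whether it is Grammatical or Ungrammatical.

Ungrammatical

For S → NP VP, no prefix of the string parses as an NP. The alternative S rule S → S Conj S likewise has no satisfying split.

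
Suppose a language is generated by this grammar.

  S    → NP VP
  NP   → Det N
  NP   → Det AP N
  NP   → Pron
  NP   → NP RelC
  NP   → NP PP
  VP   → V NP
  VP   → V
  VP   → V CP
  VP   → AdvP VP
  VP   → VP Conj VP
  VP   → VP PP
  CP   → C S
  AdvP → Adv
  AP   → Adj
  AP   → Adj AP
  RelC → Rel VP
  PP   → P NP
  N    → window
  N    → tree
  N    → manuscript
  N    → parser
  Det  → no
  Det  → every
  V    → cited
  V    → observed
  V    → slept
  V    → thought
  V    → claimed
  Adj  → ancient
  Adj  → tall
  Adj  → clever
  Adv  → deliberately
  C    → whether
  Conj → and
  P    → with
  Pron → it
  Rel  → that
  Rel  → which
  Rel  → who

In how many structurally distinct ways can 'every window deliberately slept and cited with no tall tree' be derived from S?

5

Two of the 5 distinct bracketings:
[S [NP [Det every] [N window]] [VP [AdvP [Adv deliberately]] [VP [VP [V slept]] [Conj and] [VP [VP [V cited]] [PP [P with] [NP [Det no] [AP [Adj tall]] [N tree]]]]]]]
[S [NP [Det every] [N window]] [VP [AdvP [Adv deliberately]] [VP [VP [VP [V slept]] [Conj and] [VP [V cited]]] [PP [P with] [NP [Det no] [AP [Adj tall]] [N tree]]]]]]
The trees differ in how a recursive rule is bracketed over the same span.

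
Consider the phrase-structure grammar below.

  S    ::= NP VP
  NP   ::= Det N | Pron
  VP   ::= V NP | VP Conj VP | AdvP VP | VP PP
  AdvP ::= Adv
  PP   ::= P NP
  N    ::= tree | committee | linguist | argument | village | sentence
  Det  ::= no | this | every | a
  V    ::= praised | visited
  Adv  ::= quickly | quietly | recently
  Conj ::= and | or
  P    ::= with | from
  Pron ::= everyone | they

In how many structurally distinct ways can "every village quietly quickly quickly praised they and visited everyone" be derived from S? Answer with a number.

4

Two of the 4 distinct bracketings:
[S [NP [Det every] [N village]] [VP [VP [AdvP [Adv quietly]] [VP [AdvP [Adv quickly]] [VP [AdvP [Adv quickly]] [VP [V praised] [NP [Pron they]]]]]] [Conj and] [VP [V visited] [NP [Pron everyone]]]]]
[S [NP [Det every] [N village]] [VP [AdvP [Adv quietly]] [VP [VP [AdvP [Adv quickly]] [VP [AdvP [Adv quickly]] [VP [V praised] [NP [Pron they]]]]] [Conj and] [VP [V visited] [NP [Pron everyone]]]]]]
The trees differ in how a recursive rule is bracketed over the same span.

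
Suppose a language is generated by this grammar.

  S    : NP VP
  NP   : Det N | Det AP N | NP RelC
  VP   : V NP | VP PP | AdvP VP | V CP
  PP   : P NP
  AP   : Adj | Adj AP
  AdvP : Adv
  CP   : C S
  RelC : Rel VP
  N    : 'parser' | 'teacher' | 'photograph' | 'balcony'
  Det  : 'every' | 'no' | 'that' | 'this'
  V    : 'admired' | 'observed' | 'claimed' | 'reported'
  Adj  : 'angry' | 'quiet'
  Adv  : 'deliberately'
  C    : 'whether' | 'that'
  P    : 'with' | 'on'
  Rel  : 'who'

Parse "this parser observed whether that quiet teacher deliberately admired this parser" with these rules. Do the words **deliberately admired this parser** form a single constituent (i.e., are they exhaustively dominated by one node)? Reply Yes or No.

[S [NP [Det this] [N parser]] [VP [V observed] [CP [C whether] [S [NP [Det that] [AP [Adj quiet]] [N teacher]] [VP [AdvP [Adv deliberately]] [VP [V admired] [NP [Det this] [N parser]]]]]]]]
The words 'deliberately admired this parser' are exhaustively dominated by a single VP node (built by VP → AdvP VP), so they form a constituent.

Yes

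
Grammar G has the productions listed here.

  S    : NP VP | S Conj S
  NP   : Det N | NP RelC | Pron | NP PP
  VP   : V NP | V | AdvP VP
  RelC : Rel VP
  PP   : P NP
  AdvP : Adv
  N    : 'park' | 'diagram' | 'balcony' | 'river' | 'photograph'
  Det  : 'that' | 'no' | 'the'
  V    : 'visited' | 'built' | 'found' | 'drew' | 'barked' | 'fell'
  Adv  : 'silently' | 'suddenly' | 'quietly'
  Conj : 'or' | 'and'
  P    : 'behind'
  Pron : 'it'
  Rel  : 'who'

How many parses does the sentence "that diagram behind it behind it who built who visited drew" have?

9

Two of the 9 distinct bracketings:
[S [NP [NP [NP [NP [Det that] [N diagram]] [PP [P behind] [NP [NP [Pron it]] [PP [P behind] [NP [Pron it]]]]]] [RelC [Rel who] [VP [V built]]]] [RelC [Rel who] [VP [V visited]]]] [VP [V drew]]]
[S [NP [NP [NP [NP [NP [Det that] [N diagram]] [PP [P behind] [NP [Pron it]]]] [PP [P behind] [NP [Pron it]]]] [RelC [Rel who] [VP [V built]]]] [RelC [Rel who] [VP [V visited]]]] [VP [V drew]]]
The trees differ in how a recursive rule is bracketed over the same span.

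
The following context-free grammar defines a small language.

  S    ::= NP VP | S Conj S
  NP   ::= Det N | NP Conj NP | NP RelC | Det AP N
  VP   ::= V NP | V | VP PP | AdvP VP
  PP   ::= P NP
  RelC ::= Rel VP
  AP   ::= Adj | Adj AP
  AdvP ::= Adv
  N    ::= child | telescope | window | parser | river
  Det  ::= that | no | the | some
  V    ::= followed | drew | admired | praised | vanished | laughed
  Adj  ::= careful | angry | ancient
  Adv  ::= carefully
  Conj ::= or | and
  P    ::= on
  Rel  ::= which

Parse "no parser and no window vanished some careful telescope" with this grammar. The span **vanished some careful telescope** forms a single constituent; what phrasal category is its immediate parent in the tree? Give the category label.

S
  NP
    NP
      Det: no
      N: parser
    Conj: and
    NP
      Det: no
      N: window
  VP
    V: vanished
    NP
      Det: some
      AP
        Adj: careful
      N: telescope
The span 'vanished some careful telescope' is the VP node built by VP → V NP.
Its mother is the S built by S → NP VP.

S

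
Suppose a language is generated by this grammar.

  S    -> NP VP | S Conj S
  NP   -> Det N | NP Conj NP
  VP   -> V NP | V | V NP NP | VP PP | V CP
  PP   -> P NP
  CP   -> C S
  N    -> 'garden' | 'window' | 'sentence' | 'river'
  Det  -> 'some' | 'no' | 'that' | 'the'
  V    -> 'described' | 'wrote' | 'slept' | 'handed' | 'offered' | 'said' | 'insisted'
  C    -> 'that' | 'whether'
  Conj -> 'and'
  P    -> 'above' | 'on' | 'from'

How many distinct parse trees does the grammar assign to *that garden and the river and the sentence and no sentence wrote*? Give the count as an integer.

Two of the 5 distinct bracketings:
[S [NP [NP [Det that] [N garden]] [Conj and] [NP [NP [Det the] [N river]] [Conj and] [NP [NP [Det the] [N sentence]] [Conj and] [NP [Det no] [N sentence]]]]] [VP [V wrote]]]
[S [NP [NP [Det that] [N garden]] [Conj and] [NP [NP [NP [Det the] [N river]] [Conj and] [NP [Det the] [N sentence]]] [Conj and] [NP [Det no] [N sentence]]]] [VP [V wrote]]]
The trees differ in how a recursive rule is bracketed over the same span.

5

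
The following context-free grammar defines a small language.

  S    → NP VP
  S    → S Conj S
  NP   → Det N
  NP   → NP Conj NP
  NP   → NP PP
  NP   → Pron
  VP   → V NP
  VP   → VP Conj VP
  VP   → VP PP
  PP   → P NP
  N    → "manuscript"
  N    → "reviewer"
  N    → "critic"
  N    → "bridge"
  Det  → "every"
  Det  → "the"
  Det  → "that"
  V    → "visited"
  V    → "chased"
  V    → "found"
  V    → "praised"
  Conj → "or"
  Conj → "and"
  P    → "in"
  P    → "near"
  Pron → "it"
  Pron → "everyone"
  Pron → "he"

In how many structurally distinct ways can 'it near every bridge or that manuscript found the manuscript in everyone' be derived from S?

4

Two of the 4 distinct bracketings:
[S [NP [NP [NP [Pron it]] [PP [P near] [NP [Det every] [N bridge]]]] [Conj or] [NP [Det that] [N manuscript]]] [VP [V found] [NP [NP [Det the] [N manuscript]] [PP [P in] [NP [Pron everyone]]]]]]
[S [NP [NP [NP [Pron it]] [PP [P near] [NP [Det every] [N bridge]]]] [Conj or] [NP [Det that] [N manuscript]]] [VP [VP [V found] [NP [Det the] [N manuscript]]] [PP [P in] [NP [Pron everyone]]]]]
The difference turns on whether VP → VP PP is used at the relevant span, versus an alternative expansion of VP.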